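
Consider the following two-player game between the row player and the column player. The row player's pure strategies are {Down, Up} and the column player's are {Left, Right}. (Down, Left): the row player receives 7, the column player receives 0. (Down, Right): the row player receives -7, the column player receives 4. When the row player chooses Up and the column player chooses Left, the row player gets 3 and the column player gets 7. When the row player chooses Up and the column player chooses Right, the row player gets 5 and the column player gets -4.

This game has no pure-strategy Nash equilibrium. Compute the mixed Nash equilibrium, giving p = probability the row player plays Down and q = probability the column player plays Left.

p = 11/15, q = 3/4

In a mixed equilibrium the column player is indifferent between Left and Right; this condition fixes p.
  the column player's payoff from Left: p·0 + (1−p)·7 = -7p + 7
  the column player's payoff from Right: p·4 + (1−p)·(-4) = 8p - 4
  -7p + 7 = 8p - 4  ⇒  -15p = -11  ⇒  p = 11/15.
For the row player to be willing to mix, the row player must be indifferent between Down and Up, which pins down the column player's mix.
  the row player's payoff from Down: q·7 + (1−q)·(-7) = 14q - 7
  the row player's payoff from Up: q·3 + (1−q)·5 = -2q + 5
  14q - 7 = -2q + 5  ⇒  16q = 12  ⇒  q = 3/4.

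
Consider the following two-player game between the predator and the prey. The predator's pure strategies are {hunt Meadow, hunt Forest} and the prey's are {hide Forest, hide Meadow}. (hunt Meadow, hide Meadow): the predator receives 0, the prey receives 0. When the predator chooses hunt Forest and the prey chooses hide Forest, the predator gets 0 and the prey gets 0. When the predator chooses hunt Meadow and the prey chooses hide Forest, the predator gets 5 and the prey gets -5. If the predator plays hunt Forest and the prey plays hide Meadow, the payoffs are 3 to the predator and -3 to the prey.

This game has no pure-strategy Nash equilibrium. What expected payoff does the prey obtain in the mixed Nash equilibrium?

-15/8

For the prey to be willing to mix, the prey must be indifferent between hide Forest and hide Meadow, which pins down the predator's mix.
  the prey's payoff to hide Forest: p·(-5) + (1−p)·0 = -5p
  the prey's payoff to hide Meadow: p·0 + (1−p)·(-3) = 3p - 3
  -5p = 3p - 3  ⇒  -8p = -3  ⇒  p = 3/8.
At equilibrium the prey is indifferent across columns, so the prey's payoff equals the payoff from hide Forest: (3/8)·(-5) + (5/8)·0 = -15/8.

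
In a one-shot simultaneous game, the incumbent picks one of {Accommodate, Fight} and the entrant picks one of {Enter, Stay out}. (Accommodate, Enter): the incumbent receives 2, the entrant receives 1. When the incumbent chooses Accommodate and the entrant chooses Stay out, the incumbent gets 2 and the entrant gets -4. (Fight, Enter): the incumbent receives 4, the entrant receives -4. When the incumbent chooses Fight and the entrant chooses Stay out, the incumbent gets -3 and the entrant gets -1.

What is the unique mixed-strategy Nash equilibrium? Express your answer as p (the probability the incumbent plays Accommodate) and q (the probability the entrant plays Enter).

The entrant's indifference between Enter and Stay out determines the incumbent's mixing probability p:
  the entrant's payoff from Enter: p·1 + (1−p)·(-4) = 5p - 4
  the entrant's payoff from Stay out: p·(-4) + (1−p)·(-1) = -3p - 1
  5p - 4 = -3p - 1  ⇒  8p = 3  ⇒  p = 3/8.
The entrant's mix must leave the incumbent indifferent between Accommodate and Fight.
  the incumbent's payoff to Accommodate: q·2 + (1−q)·2 = 2
  the incumbent's payoff to Fight: q·4 + (1−q)·(-3) = 7q - 3
  2 = 7q - 3  ⇒  -7q = -5  ⇒  q = 5/7.

p = 3/8, q = 5/7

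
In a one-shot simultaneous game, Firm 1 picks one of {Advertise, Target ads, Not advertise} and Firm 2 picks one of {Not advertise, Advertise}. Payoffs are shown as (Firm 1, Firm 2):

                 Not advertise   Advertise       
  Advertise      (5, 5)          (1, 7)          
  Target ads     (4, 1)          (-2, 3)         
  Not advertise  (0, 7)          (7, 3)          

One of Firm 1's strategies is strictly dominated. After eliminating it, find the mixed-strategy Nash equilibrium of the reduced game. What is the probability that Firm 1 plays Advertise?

Firm 1's strategy Target ads is strictly dominated by Advertise: 5 > 4 and 1 > -2. Eliminate Target ads.
In a mixed equilibrium Firm 2 is indifferent between Not advertise and Advertise; this condition fixes p.
  Firm 2's expected payoff from Not advertise: p·5 + (1−p)·7 = -2p + 7
  Firm 2's expected payoff from Advertise: p·7 + (1−p)·3 = 4p + 3
  -2p + 7 = 4p + 3  ⇒  -6p = -4  ⇒  p = 2/3.

p = 2/3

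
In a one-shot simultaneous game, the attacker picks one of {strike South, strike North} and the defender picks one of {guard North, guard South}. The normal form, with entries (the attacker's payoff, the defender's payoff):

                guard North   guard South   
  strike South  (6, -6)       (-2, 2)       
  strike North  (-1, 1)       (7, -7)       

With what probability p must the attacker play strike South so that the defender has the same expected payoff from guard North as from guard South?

In a mixed equilibrium the defender is indifferent between guard North and guard South; this condition fixes p.
  the defender's payoff from guard North: p·(-6) + (1−p)·1 = -7p + 1
  the defender's payoff from guard South: p·2 + (1−p)·(-7) = 9p - 7
  -7p + 1 = 9p - 7  ⇒  -16p = -8  ⇒  p = 1/2.

p = 1/2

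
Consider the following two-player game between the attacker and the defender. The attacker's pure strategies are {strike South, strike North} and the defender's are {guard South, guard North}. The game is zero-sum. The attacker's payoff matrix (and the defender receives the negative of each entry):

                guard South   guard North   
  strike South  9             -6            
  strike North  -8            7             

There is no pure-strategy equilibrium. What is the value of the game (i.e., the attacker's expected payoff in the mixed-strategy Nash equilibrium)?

Set the attacker's expected payoff from strike South equal to that from strike North:
  the attacker's payoff from strike South: q·9 + (1−q)·(-6) = 15q - 6
  the attacker's payoff from strike North: q·(-8) + (1−q)·7 = -15q + 7
  15q - 6 = -15q + 7  ⇒  30q = 13  ⇒  q = 13/30.
The value is the attacker's expected payoff against this mix (using strike South): (13/30)·9 + (17/30)·(-6) = 1/2.

v = 1/2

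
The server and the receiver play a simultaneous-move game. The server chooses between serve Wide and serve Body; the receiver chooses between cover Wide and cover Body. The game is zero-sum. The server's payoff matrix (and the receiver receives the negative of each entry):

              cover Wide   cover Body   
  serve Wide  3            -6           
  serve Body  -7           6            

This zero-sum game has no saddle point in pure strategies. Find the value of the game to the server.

The receiver's mix must leave the server indifferent between serve Wide and serve Body.
  the server's payoff from serve Wide: q·3 + (1−q)·(-6) = 9q - 6
  the server's payoff from serve Body: q·(-7) + (1−q)·6 = -13q + 6
  9q - 6 = -13q + 6  ⇒  22q = 12  ⇒  q = 6/11.
The value is the server's expected payoff against this mix (using serve Wide): (6/11)·3 + (5/11)·(-6) = -12/11.

v = -12/11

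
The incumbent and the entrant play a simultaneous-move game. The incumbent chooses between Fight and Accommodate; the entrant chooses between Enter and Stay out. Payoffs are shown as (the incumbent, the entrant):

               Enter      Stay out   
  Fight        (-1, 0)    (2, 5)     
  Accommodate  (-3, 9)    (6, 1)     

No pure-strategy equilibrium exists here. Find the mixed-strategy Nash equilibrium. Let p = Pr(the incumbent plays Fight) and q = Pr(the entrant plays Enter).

p = 8/13, q = 2/3

In a mixed equilibrium the entrant is indifferent between Enter and Stay out; this condition fixes p.
  the entrant's payoff from Enter: p·0 + (1−p)·9 = -9p + 9
  the entrant's payoff from Stay out: p·5 + (1−p)·1 = 4p + 1
  -9p + 9 = 4p + 1  ⇒  -13p = -8  ⇒  p = 8/13.
The incumbent's indifference between Fight and Accommodate determines the entrant's mixing probability q:
  the incumbent's payoff to Fight: q·(-1) + (1−q)·2 = -3q + 2
  the incumbent's payoff to Accommodate: q·(-3) + (1−q)·6 = -9q + 6
  -3q + 2 = -9q + 6  ⇒  6q = 4  ⇒  q = 2/3.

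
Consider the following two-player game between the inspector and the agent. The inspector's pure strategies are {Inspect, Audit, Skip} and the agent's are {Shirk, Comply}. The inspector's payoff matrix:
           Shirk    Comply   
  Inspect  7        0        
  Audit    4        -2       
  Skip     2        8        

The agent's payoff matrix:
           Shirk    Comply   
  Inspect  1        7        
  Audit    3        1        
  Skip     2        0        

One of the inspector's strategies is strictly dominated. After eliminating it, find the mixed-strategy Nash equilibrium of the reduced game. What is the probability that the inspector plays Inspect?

p = 1/4

The inspector's strategy Audit is strictly dominated by Inspect: 7 > 4 and 0 > -2. Eliminate Audit.
Set the agent's expected payoff from Shirk equal to that from Comply:
  the agent's expected payoff from Shirk: p·1 + (1−p)·2 = -p + 2
  the agent's expected payoff from Comply: p·7 + (1−p)·0 = 7p
  -p + 2 = 7p  ⇒  -8p = -2  ⇒  p = 1/4.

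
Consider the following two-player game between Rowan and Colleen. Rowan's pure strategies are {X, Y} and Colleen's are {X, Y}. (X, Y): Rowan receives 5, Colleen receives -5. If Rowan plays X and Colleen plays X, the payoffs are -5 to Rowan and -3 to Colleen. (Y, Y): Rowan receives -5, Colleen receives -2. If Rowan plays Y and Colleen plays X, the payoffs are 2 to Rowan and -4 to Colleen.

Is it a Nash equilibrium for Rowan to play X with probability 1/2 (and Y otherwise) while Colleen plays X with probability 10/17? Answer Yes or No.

Yes

Check Colleen's indifference given Rowan's mix p = 1/2:
  payoff from X = -7/2; payoff from Y = -7/2 — equal.
Check Rowan's indifference given Colleen's mix q = 10/17:
  payoff from X = -15/17; payoff from Y = -15/17 — equal.
Both players are indifferent, so neither can profitably deviate.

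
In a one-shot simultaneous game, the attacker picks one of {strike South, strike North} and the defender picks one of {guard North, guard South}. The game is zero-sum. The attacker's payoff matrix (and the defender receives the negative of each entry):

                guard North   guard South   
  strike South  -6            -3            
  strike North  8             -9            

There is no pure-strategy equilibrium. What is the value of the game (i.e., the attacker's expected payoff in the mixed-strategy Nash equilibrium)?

Set the attacker's expected payoff from strike South equal to that from strike North:
  the attacker's payoff to strike South: q·(-6) + (1−q)·(-3) = -3q - 3
  the attacker's payoff to strike North: q·8 + (1−q)·(-9) = 17q - 9
  -3q - 3 = 17q - 9  ⇒  -20q = -6  ⇒  q = 3/10.
The value is the attacker's expected payoff against this mix (using strike South): (3/10)·(-6) + (7/10)·(-3) = -39/10.

v = -39/10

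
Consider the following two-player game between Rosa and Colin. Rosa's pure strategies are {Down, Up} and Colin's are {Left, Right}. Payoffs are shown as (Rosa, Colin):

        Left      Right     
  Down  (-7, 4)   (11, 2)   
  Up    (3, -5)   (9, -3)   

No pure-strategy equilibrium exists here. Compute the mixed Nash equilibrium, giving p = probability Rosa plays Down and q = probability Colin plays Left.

p = 1/2, q = 1/6

Colin's indifference between Left and Right determines Rosa's mixing probability p:
  Colin's payoff to Left: p·4 + (1−p)·(-5) = 9p - 5
  Colin's payoff to Right: p·2 + (1−p)·(-3) = 5p - 3
  9p - 5 = 5p - 3  ⇒  4p = 2  ⇒  p = 1/2.
Rosa's indifference between Down and Up determines Colin's mixing probability q:
  Rosa's payoff to Down: q·(-7) + (1−q)·11 = -18q + 11
  Rosa's payoff to Up: q·3 + (1−q)·9 = -6q + 9
  -18q + 11 = -6q + 9  ⇒  -12q = -2  ⇒  q = 1/6.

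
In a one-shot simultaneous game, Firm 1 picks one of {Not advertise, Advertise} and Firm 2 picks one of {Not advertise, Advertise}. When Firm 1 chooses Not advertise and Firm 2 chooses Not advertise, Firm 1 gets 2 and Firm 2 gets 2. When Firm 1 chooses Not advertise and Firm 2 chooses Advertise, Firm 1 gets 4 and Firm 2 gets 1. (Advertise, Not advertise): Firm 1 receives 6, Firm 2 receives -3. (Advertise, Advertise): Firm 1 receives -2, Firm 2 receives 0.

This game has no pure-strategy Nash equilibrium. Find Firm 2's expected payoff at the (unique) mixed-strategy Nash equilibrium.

Firm 2's indifference between Not advertise and Advertise determines Firm 1's mixing probability p:
  Firm 2's expected payoff from Not advertise: p·2 + (1−p)·(-3) = 5p - 3
  Firm 2's expected payoff from Advertise: p·1 + (1−p)·0 = p
  5p - 3 = p  ⇒  4p = 3  ⇒  p = 3/4.
At equilibrium Firm 2 is indifferent across columns, so Firm 2's payoff equals the payoff from Not advertise: (3/4)·2 + (1/4)·(-3) = 3/4.

3/4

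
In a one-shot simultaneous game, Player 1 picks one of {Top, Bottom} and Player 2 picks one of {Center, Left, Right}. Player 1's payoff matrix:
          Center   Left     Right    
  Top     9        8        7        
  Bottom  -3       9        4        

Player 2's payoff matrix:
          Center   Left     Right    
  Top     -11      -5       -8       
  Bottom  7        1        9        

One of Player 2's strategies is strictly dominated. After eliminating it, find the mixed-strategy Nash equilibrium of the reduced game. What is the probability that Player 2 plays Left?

Player 2's strategy Center is strictly dominated by Right: -8 > -11 and 9 > 7. Eliminate Center.
Set Player 1's expected payoff from Top equal to that from Bottom:
  Player 1's payoff from Top: q·8 + (1−q)·7 = q + 7
  Player 1's payoff from Bottom: q·9 + (1−q)·4 = 5q + 4
  q + 7 = 5q + 4  ⇒  -4q = -3  ⇒  q = 3/4.

q = 3/4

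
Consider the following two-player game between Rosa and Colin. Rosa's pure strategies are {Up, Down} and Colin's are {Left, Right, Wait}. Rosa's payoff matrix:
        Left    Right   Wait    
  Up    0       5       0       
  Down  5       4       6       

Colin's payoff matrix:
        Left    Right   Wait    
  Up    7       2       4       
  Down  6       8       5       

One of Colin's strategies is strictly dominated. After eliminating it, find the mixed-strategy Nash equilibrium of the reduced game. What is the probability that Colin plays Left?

q = 1/6

Colin's strategy Wait is strictly dominated by Left: 7 > 4 and 6 > 5. Eliminate Wait.
In a mixed equilibrium Rosa is indifferent between Up and Down; this condition fixes q.
  Rosa's payoff from Up: q·0 + (1−q)·5 = -5q + 5
  Rosa's payoff from Down: q·5 + (1−q)·4 = q + 4
  -5q + 5 = q + 4  ⇒  -6q = -1  ⇒  q = 1/6.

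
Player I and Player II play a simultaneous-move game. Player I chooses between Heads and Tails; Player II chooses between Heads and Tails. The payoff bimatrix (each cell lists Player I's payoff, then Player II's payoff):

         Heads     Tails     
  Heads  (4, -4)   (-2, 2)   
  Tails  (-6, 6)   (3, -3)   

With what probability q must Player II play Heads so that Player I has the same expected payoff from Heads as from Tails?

Set Player I's expected payoff from Heads equal to that from Tails:
  Player I's payoff from Heads: q·4 + (1−q)·(-2) = 6q - 2
  Player I's payoff from Tails: q·(-6) + (1−q)·3 = -9q + 3
  6q - 2 = -9q + 3  ⇒  15q = 5  ⇒  q = 1/3.

q = 1/3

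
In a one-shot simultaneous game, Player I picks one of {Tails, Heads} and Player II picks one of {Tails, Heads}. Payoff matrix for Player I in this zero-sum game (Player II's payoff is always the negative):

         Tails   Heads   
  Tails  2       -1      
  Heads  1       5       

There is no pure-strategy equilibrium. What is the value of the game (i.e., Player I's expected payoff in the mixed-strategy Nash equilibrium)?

In a mixed equilibrium Player I is indifferent between Tails and Heads; this condition fixes q.
  Player I's expected payoff from Tails: q·2 + (1−q)·(-1) = 3q - 1
  Player I's expected payoff from Heads: q·1 + (1−q)·5 = -4q + 5
  3q - 1 = -4q + 5  ⇒  7q = 6  ⇒  q = 6/7.
The value is Player I's expected payoff against this mix (using Tails): (6/7)·2 + (1/7)·(-1) = 11/7.

v = 11/7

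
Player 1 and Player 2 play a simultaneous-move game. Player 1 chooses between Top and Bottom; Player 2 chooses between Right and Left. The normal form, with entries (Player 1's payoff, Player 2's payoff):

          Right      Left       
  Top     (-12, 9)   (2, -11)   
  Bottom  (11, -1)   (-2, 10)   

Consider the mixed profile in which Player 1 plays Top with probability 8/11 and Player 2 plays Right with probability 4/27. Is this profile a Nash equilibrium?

Given Player 1's mix p = 8/11, Player 2's payoff from Right is 69/11 but from Left is -58/11. Player 2 strictly prefers Right, so Player 2 would not mix.
So the proposed profile is not a Nash equilibrium.

No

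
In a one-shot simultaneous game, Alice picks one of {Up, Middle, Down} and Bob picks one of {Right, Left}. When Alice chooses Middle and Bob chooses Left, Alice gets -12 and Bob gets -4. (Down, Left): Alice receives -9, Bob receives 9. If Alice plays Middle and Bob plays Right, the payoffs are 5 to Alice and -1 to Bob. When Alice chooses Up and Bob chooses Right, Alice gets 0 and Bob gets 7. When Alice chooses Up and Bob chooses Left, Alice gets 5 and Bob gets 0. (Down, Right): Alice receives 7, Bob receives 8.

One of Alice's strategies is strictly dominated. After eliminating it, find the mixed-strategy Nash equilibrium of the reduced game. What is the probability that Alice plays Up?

p = 1/8

Alice's strategy Middle is strictly dominated by Down: 7 > 5 and -9 > -12. Eliminate Middle.
Set Bob's expected payoff from Right equal to that from Left:
  Bob's payoff to Right: p·7 + (1−p)·8 = -p + 8
  Bob's payoff to Left: p·0 + (1−p)·9 = -9p + 9
  -p + 8 = -9p + 9  ⇒  8p = 1  ⇒  p = 1/8.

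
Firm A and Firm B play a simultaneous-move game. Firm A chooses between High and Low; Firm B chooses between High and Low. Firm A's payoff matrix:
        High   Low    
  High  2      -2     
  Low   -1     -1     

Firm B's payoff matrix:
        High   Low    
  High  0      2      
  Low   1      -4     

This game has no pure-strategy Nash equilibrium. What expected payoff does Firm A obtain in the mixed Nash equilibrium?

In a mixed equilibrium Firm A is indifferent between High and Low; this condition fixes q.
  Firm A's payoff from High: q·2 + (1−q)·(-2) = 4q - 2
  Firm A's payoff from Low: q·(-1) + (1−q)·(-1) = -1
  4q - 2 = -1  ⇒  4q = 1  ⇒  q = 1/4.
At equilibrium Firm A is indifferent across rows, so Firm A's payoff equals the payoff from High: (1/4)·2 + (3/4)·(-2) = -1.

-1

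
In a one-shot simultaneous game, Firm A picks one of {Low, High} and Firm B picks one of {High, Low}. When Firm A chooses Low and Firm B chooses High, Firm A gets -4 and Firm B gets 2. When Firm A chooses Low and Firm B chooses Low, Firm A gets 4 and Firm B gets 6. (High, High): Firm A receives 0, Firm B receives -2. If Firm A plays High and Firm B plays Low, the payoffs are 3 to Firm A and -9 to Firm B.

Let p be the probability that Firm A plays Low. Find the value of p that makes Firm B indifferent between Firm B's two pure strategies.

p = 7/11

Firm B's indifference between High and Low determines Firm A's mixing probability p:
  Firm B's payoff to High: p·2 + (1−p)·(-2) = 4p - 2
  Firm B's payoff to Low: p·6 + (1−p)·(-9) = 15p - 9
  4p - 2 = 15p - 9  ⇒  -11p = -7  ⇒  p = 7/11.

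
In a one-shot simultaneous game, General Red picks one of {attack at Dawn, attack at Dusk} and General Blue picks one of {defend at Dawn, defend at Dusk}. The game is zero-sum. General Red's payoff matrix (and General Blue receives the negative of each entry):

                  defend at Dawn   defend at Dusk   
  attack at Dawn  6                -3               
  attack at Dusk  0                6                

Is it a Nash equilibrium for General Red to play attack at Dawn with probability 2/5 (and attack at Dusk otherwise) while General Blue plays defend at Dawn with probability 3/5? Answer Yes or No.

Yes

Check General Blue's indifference given General Red's mix p = 2/5:
  payoff from defend at Dawn = -12/5; payoff from defend at Dusk = -12/5 — equal.
Check General Red's indifference given General Blue's mix q = 3/5:
  payoff from attack at Dawn = 12/5; payoff from attack at Dusk = 12/5 — equal.
Both players are indifferent, so neither can profitably deviate.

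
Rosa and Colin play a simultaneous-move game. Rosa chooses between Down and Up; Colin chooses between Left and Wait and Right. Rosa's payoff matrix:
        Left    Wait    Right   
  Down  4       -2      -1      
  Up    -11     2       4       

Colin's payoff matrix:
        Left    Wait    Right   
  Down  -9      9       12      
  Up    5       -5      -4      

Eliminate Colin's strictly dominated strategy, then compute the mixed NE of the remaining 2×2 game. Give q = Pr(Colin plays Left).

q = 1/4

Colin's strategy Wait is strictly dominated by Right: 12 > 9 and -4 > -5. Eliminate Wait.
In a mixed equilibrium Rosa is indifferent between Down and Up; this condition fixes q.
  Rosa's payoff from Down: q·4 + (1−q)·(-1) = 5q - 1
  Rosa's payoff from Up: q·(-11) + (1−q)·4 = -15q + 4
  5q - 1 = -15q + 4  ⇒  20q = 5  ⇒  q = 1/4.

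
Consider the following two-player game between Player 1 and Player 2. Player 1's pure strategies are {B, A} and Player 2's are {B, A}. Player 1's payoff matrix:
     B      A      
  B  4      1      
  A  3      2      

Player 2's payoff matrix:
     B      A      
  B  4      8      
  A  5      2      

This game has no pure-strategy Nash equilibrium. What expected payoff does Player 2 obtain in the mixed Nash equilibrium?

32/7

Player 1's mix must leave Player 2 indifferent between B and A.
  Player 2's payoff from B: p·4 + (1−p)·5 = -p + 5
  Player 2's payoff from A: p·8 + (1−p)·2 = 6p + 2
  -p + 5 = 6p + 2  ⇒  -7p = -3  ⇒  p = 3/7.
At equilibrium Player 2 is indifferent across columns, so Player 2's payoff equals the payoff from B: (3/7)·4 + (4/7)·5 = 32/7.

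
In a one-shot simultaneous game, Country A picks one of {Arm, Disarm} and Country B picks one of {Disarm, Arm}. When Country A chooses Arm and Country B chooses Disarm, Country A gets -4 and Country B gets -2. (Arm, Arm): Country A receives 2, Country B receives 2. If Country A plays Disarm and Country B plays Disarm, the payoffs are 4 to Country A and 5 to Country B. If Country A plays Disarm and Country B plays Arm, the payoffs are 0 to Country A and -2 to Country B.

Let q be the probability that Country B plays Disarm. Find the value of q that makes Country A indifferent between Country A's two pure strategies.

For Country A to be willing to mix, Country A must be indifferent between Arm and Disarm, which pins down Country B's mix.
  Country A's payoff to Arm: q·(-4) + (1−q)·2 = -6q + 2
  Country A's payoff to Disarm: q·4 + (1−q)·0 = 4q
  -6q + 2 = 4q  ⇒  -10q = -2  ⇒  q = 1/5.

q = 1/5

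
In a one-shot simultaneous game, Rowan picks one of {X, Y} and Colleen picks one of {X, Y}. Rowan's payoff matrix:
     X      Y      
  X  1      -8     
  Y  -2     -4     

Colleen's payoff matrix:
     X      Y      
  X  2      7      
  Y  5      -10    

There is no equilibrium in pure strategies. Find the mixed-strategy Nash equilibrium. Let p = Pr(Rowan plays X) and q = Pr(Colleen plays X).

p = 3/4, q = 4/7

In a mixed equilibrium Colleen is indifferent between X and Y; this condition fixes p.
  Colleen's expected payoff from X: p·2 + (1−p)·5 = -3p + 5
  Colleen's expected payoff from Y: p·7 + (1−p)·(-10) = 17p - 10
  -3p + 5 = 17p - 10  ⇒  -20p = -15  ⇒  p = 3/4.
Set Rowan's expected payoff from X equal to that from Y:
  Rowan's payoff from X: q·1 + (1−q)·(-8) = 9q - 8
  Rowan's payoff from Y: q·(-2) + (1−q)·(-4) = 2q - 4
  9q - 8 = 2q - 4  ⇒  7q = 4  ⇒  q = 4/7.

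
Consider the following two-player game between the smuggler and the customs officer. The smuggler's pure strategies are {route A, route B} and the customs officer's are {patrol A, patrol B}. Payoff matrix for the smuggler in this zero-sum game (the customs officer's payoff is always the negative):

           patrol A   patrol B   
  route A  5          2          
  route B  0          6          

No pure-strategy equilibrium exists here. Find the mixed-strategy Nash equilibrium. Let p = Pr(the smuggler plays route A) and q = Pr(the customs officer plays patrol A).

In a mixed equilibrium the customs officer is indifferent between patrol A and patrol B; this condition fixes p.
  the customs officer's payoff to patrol A: p·(-5) + (1−p)·0 = -5p
  the customs officer's payoff to patrol B: p·(-2) + (1−p)·(-6) = 4p - 6
  -5p = 4p - 6  ⇒  -9p = -6  ⇒  p = 2/3.
Set the smuggler's expected payoff from route A equal to that from route B:
  the smuggler's payoff to route A: q·5 + (1−q)·2 = 3q + 2
  the smuggler's payoff to route B: q·0 + (1−q)·6 = -6q + 6
  3q + 2 = -6q + 6  ⇒  9q = 4  ⇒  q = 4/9.

p = 2/3, q = 4/9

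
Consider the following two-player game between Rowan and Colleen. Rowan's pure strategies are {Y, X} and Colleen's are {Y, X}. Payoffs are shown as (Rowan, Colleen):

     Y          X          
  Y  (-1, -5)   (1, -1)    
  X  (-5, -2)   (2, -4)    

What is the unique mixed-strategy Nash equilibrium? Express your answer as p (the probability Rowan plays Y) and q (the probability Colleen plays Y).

For Colleen to be willing to mix, Colleen must be indifferent between Y and X, which pins down Rowan's mix.
  Colleen's payoff from Y: p·(-5) + (1−p)·(-2) = -3p - 2
  Colleen's payoff from X: p·(-1) + (1−p)·(-4) = 3p - 4
  -3p - 2 = 3p - 4  ⇒  -6p = -2  ⇒  p = 1/3.
In a mixed equilibrium Rowan is indifferent between Y and X; this condition fixes q.
  Rowan's expected payoff from Y: q·(-1) + (1−q)·1 = -2q + 1
  Rowan's expected payoff from X: q·(-5) + (1−q)·2 = -7q + 2
  -2q + 1 = -7q + 2  ⇒  5q = 1  ⇒  q = 1/5.

p = 1/3, q = 1/5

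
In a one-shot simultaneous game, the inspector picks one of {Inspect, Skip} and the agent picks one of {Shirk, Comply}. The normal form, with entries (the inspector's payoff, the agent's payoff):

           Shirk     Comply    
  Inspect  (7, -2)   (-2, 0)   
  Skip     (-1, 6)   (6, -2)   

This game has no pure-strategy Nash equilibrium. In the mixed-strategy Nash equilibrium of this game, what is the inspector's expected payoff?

5/2

Set the inspector's expected payoff from Inspect equal to that from Skip:
  the inspector's payoff to Inspect: q·7 + (1−q)·(-2) = 9q - 2
  the inspector's payoff to Skip: q·(-1) + (1−q)·6 = -7q + 6
  9q - 2 = -7q + 6  ⇒  16q = 8  ⇒  q = 1/2.
At equilibrium the inspector is indifferent across rows, so the inspector's payoff equals the payoff from Inspect: (1/2)·7 + (1/2)·(-2) = 5/2.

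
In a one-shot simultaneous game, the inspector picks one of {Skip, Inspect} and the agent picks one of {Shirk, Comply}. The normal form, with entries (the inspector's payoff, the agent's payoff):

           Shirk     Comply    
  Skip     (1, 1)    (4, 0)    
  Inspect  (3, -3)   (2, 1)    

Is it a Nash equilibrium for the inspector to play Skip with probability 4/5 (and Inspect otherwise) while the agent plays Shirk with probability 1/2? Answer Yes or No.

Check the agent's indifference given the inspector's mix p = 4/5:
  payoff from Shirk = 1/5; payoff from Comply = 1/5 — equal.
Check the inspector's indifference given the agent's mix q = 1/2:
  payoff from Skip = 5/2; payoff from Inspect = 5/2 — equal.
Both players are indifferent, so neither can profitably deviate.

Yes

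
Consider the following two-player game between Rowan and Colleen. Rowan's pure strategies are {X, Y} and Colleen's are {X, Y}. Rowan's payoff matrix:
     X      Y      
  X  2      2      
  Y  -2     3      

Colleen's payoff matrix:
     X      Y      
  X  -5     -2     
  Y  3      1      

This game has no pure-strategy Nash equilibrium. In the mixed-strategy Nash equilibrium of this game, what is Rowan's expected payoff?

Set Rowan's expected payoff from X equal to that from Y:
  Rowan's payoff to X: q·2 + (1−q)·2 = 2
  Rowan's payoff to Y: q·(-2) + (1−q)·3 = -5q + 3
  2 = -5q + 3  ⇒  5q = 1  ⇒  q = 1/5.
At equilibrium Rowan is indifferent across rows, so Rowan's payoff equals the payoff from X: (1/5)·2 + (4/5)·2 = 2.

2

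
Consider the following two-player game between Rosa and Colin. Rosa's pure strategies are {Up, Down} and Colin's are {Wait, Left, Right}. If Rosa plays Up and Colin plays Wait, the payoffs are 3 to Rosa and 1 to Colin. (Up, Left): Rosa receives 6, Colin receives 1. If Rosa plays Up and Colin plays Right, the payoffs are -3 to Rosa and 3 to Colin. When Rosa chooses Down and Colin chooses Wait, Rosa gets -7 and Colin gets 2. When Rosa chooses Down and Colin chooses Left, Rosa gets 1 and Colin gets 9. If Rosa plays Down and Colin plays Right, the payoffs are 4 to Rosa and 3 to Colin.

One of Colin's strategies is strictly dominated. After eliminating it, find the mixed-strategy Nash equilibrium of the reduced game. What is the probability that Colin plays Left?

Colin's strategy Wait is strictly dominated by Right: 3 > 1 and 3 > 2. Eliminate Wait.
In a mixed equilibrium Rosa is indifferent between Up and Down; this condition fixes q.
  Rosa's payoff from Up: q·6 + (1−q)·(-3) = 9q - 3
  Rosa's payoff from Down: q·1 + (1−q)·4 = -3q + 4
  9q - 3 = -3q + 4  ⇒  12q = 7  ⇒  q = 7/12.

q = 7/12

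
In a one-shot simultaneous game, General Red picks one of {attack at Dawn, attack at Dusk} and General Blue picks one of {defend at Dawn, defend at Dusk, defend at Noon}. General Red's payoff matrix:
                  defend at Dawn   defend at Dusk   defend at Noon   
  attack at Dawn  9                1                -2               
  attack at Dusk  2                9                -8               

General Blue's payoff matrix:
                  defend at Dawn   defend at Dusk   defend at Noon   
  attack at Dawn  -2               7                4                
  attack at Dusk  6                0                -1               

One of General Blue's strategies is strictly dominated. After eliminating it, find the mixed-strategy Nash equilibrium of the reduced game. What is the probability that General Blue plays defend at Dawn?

General Blue's strategy defend at Noon is strictly dominated by defend at Dusk: 7 > 4 and 0 > -1. Eliminate defend at Noon.
General Blue's mix must leave General Red indifferent between attack at Dawn and attack at Dusk.
  General Red's expected payoff from attack at Dawn: q·9 + (1−q)·1 = 8q + 1
  General Red's expected payoff from attack at Dusk: q·2 + (1−q)·9 = -7q + 9
  8q + 1 = -7q + 9  ⇒  15q = 8  ⇒  q = 8/15.

q = 8/15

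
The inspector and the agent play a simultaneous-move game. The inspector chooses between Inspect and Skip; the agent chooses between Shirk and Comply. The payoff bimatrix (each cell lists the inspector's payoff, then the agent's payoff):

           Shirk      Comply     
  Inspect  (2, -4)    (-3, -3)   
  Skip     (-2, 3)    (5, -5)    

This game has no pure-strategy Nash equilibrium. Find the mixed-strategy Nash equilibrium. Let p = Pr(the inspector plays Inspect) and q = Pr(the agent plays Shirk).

The agent's indifference between Shirk and Comply determines the inspector's mixing probability p:
  the agent's expected payoff from Shirk: p·(-4) + (1−p)·3 = -7p + 3
  the agent's expected payoff from Comply: p·(-3) + (1−p)·(-5) = 2p - 5
  -7p + 3 = 2p - 5  ⇒  -9p = -8  ⇒  p = 8/9.
The inspector's indifference between Inspect and Skip determines the agent's mixing probability q:
  the inspector's payoff from Inspect: q·2 + (1−q)·(-3) = 5q - 3
  the inspector's payoff from Skip: q·(-2) + (1−q)·5 = -7q + 5
  5q - 3 = -7q + 5  ⇒  12q = 8  ⇒  q = 2/3.

p = 8/9, q = 2/3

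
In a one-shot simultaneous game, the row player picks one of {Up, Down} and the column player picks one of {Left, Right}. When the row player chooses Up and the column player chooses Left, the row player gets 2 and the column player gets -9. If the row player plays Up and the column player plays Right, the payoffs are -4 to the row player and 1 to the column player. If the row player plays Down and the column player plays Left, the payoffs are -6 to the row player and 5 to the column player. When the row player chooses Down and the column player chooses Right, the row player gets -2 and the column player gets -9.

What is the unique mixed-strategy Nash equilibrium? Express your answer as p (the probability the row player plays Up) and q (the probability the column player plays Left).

The row player's mix must leave the column player indifferent between Left and Right.
  the column player's payoff to Left: p·(-9) + (1−p)·5 = -14p + 5
  the column player's payoff to Right: p·1 + (1−p)·(-9) = 10p - 9
  -14p + 5 = 10p - 9  ⇒  -24p = -14  ⇒  p = 7/12.
For the row player to be willing to mix, the row player must be indifferent between Up and Down, which pins down the column player's mix.
  the row player's expected payoff from Up: q·2 + (1−q)·(-4) = 6q - 4
  the row player's expected payoff from Down: q·(-6) + (1−q)·(-2) = -4q - 2
  6q - 4 = -4q - 2  ⇒  10q = 2  ⇒  q = 1/5.

p = 7/12, q = 1/5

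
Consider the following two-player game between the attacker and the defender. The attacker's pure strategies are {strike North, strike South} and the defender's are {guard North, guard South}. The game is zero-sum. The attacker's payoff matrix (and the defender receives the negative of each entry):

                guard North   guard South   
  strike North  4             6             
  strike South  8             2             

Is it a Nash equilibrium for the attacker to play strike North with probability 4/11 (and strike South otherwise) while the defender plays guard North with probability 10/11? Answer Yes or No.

No

Given the attacker's mix p = 4/11, the defender's payoff from guard North is -72/11 but from guard South is -38/11. The defender strictly prefers guard South, so the defender would not mix.
So the proposed profile is not a Nash equilibrium.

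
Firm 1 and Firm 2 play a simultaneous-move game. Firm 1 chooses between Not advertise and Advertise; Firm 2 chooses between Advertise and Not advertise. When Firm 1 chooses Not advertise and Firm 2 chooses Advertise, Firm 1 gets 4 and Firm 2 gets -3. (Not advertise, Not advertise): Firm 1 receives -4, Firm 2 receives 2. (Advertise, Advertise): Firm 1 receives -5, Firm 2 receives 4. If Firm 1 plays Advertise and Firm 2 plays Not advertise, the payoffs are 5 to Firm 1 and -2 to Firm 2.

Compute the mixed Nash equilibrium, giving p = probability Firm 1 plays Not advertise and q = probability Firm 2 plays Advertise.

p = 6/11, q = 1/2

Firm 1's mix must leave Firm 2 indifferent between Advertise and Not advertise.
  Firm 2's payoff to Advertise: p·(-3) + (1−p)·4 = -7p + 4
  Firm 2's payoff to Not advertise: p·2 + (1−p)·(-2) = 4p - 2
  -7p + 4 = 4p - 2  ⇒  -11p = -6  ⇒  p = 6/11.
Firm 1's indifference between Not advertise and Advertise determines Firm 2's mixing probability q:
  Firm 1's payoff from Not advertise: q·4 + (1−q)·(-4) = 8q - 4
  Firm 1's payoff from Advertise: q·(-5) + (1−q)·5 = -10q + 5
  8q - 4 = -10q + 5  ⇒  18q = 9  ⇒  q = 1/2.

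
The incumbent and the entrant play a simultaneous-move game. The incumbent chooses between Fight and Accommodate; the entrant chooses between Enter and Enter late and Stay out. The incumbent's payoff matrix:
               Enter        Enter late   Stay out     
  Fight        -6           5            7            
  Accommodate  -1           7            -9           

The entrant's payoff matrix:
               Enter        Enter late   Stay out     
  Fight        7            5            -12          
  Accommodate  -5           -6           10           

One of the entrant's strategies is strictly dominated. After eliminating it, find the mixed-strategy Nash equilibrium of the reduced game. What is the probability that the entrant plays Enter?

The entrant's strategy Enter late is strictly dominated by Enter: 7 > 5 and -5 > -6. Eliminate Enter late.
For the incumbent to be willing to mix, the incumbent must be indifferent between Fight and Accommodate, which pins down the entrant's mix.
  the incumbent's payoff to Fight: q·(-6) + (1−q)·7 = -13q + 7
  the incumbent's payoff to Accommodate: q·(-1) + (1−q)·(-9) = 8q - 9
  -13q + 7 = 8q - 9  ⇒  -21q = -16  ⇒  q = 16/21.

q = 16/21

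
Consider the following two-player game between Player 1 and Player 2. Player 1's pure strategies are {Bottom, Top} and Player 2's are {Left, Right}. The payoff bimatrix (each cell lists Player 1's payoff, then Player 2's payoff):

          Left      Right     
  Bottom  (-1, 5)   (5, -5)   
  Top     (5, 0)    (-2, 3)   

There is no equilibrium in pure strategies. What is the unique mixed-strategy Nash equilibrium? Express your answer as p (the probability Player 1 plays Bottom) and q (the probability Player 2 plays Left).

p = 3/13, q = 7/13

Player 1's mix must leave Player 2 indifferent between Left and Right.
  Player 2's payoff from Left: p·5 + (1−p)·0 = 5p
  Player 2's payoff from Right: p·(-5) + (1−p)·3 = -8p + 3
  5p = -8p + 3  ⇒  13p = 3  ⇒  p = 3/13.
In a mixed equilibrium Player 1 is indifferent between Bottom and Top; this condition fixes q.
  Player 1's payoff from Bottom: q·(-1) + (1−q)·5 = -6q + 5
  Player 1's payoff from Top: q·5 + (1−q)·(-2) = 7q - 2
  -6q + 5 = 7q - 2  ⇒  -13q = -7  ⇒  q = 7/13.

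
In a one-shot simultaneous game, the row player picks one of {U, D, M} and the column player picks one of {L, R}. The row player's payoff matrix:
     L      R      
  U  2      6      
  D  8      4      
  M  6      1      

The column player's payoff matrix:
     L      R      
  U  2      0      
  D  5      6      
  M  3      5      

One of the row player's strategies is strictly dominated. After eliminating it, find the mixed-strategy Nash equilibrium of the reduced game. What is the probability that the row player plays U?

The row player's strategy M is strictly dominated by D: 8 > 6 and 4 > 1. Eliminate M.
For the column player to be willing to mix, the column player must be indifferent between L and R, which pins down the row player's mix.
  the column player's payoff to L: p·2 + (1−p)·5 = -3p + 5
  the column player's payoff to R: p·0 + (1−p)·6 = -6p + 6
  -3p + 5 = -6p + 6  ⇒  3p = 1  ⇒  p = 1/3.

p = 1/3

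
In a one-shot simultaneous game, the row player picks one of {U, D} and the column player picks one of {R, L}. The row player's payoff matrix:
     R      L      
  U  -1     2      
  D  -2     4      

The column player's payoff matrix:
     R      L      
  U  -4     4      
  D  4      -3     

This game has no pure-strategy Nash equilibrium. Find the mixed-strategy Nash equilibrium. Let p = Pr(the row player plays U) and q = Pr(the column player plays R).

p = 7/15, q = 2/3

Set the column player's expected payoff from R equal to that from L:
  the column player's payoff to R: p·(-4) + (1−p)·4 = -8p + 4
  the column player's payoff to L: p·4 + (1−p)·(-3) = 7p - 3
  -8p + 4 = 7p - 3  ⇒  -15p = -7  ⇒  p = 7/15.
In a mixed equilibrium the row player is indifferent between U and D; this condition fixes q.
  the row player's payoff to U: q·(-1) + (1−q)·2 = -3q + 2
  the row player's payoff to D: q·(-2) + (1−q)·4 = -6q + 4
  -3q + 2 = -6q + 4  ⇒  3q = 2  ⇒  q = 2/3.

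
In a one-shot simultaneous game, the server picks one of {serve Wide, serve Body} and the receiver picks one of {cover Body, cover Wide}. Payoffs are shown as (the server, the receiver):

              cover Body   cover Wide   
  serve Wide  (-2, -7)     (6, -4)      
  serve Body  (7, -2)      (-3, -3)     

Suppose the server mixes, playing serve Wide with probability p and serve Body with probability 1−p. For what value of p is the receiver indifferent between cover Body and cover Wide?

p = 1/4

For the receiver to be willing to mix, the receiver must be indifferent between cover Body and cover Wide, which pins down the server's mix.
  the receiver's expected payoff from cover Body: p·(-7) + (1−p)·(-2) = -5p - 2
  the receiver's expected payoff from cover Wide: p·(-4) + (1−p)·(-3) = -p - 3
  -5p - 2 = -p - 3  ⇒  -4p = -1  ⇒  p = 1/4.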